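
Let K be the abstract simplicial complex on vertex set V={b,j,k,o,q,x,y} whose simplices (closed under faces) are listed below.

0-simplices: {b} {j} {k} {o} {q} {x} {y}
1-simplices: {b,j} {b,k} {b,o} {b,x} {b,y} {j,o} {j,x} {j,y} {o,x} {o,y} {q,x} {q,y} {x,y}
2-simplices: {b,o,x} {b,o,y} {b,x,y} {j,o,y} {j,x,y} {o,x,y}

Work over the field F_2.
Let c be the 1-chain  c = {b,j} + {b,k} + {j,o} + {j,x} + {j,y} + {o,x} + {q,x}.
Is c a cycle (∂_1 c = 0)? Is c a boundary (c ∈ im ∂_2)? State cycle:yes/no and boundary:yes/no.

n_0=7 n_1=13 n_2=6  [Z2]
∂1: piv[bj,bk,bo,bx,by,qx] rk=6  ker:jo,jx,jy,ox,oy,qy,xy
∂2: piv[box,boy,bxy,joy,jxy] rk=5  ker:oxy
∂1c = {k} + {q} + {x} + {y}

cycle:no boundary:no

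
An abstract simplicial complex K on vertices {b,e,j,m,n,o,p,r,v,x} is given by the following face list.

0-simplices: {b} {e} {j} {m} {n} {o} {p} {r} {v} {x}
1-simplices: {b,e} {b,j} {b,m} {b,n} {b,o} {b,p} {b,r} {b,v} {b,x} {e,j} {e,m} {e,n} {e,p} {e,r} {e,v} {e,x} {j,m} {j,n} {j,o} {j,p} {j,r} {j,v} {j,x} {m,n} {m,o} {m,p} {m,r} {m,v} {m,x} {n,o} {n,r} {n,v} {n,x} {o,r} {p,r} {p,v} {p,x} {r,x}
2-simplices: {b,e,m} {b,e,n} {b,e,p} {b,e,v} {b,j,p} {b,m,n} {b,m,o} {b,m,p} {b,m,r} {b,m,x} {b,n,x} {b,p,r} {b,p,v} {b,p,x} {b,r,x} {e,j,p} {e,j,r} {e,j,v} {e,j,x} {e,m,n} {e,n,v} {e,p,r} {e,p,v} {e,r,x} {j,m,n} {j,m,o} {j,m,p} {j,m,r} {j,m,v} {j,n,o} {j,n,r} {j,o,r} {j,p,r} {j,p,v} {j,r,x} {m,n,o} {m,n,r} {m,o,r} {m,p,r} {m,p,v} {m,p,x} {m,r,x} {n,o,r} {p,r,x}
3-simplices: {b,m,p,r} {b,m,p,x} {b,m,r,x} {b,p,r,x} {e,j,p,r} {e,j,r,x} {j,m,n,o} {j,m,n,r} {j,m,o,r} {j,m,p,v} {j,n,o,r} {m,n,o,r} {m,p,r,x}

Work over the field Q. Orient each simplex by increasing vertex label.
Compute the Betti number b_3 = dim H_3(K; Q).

n_0=10 n_1=38 n_2=44 n_3=13  [Q]
∂1: piv[be,bj,bm,bn,bo,bp,br,bv,bx] rk=9  ker:ej,em,en,ep,er,ev,ex,jm,jn,jo,jp,jr,jv,jx,mn,mo,mp,mr,mv,mx,no,nr,nv,nx,or,pr,pv,px,rx
∂2: piv[bem,ben,bep,bev,bjp,bmn,bmo,bmp,bmr,bmx,bnx,bpr,bpv,bpx,brx,ejp,ejr,ejv,ejx,env,epr,erx,jmn,jmo,jmp,jmv,jno,jnr,jor] rk=29  ker:emn,epv,jmr,jpr,jpv,jrx,mno,mnr,mor,mpr,mpv,mpx,mrx,nor,prx
∂3: piv[bmpr,bmpx,bmrx,bprx,ejpr,ejrx,jmno,jmnr,jmor,jmpv,jnor] rk=11  ker:mnor,mprx
b_3=(13−11)−0=2

b_3=2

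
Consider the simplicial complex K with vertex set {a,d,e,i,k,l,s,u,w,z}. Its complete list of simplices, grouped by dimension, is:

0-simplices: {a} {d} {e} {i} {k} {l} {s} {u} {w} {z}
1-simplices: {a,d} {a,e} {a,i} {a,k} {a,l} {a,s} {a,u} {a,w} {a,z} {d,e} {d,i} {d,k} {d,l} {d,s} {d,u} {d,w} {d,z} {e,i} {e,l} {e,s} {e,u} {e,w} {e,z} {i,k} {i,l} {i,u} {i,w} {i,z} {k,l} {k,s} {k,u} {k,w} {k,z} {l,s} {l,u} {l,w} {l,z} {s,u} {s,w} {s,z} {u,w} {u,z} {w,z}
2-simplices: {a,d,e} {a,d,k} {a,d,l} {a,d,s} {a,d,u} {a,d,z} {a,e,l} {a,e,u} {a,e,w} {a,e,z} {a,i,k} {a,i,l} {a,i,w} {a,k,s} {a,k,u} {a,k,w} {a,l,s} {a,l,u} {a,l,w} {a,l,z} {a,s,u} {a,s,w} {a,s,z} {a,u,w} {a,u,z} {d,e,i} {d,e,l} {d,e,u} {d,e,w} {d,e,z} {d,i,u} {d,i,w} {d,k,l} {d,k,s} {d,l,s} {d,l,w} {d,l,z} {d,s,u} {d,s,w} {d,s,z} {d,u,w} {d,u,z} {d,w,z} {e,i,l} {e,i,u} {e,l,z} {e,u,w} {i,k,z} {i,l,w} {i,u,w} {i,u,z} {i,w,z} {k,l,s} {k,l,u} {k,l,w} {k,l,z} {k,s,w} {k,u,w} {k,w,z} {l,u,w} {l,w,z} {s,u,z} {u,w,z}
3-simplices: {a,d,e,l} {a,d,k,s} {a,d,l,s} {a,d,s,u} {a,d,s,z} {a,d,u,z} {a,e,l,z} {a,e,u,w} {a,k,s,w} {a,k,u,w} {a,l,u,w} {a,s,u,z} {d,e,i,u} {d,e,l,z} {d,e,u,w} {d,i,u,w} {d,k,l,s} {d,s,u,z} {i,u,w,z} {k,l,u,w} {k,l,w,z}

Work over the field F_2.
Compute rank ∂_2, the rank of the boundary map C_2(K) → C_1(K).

n_0=10 n_1=43 n_2=63 n_3=21  [Z2]
∂1: piv[ad,ae,ai,ak,al,as,au,aw,az] rk=9  ker:de,di,dk,dl,ds,du,dw,dz,ei,el,es,eu,ew,ez,ik,il,iu,iw,iz,kl,ks,ku,kw,kz,ls,lu,lw,lz,su,sw,sz,uw,uz,wz
∂2: piv[ade,adk,adl,ads,adu,adz,ael,aeu,aew,aez,aik,ail,aiw,aks,aku,akw,als,alu,alw,alz,asu,asw,asz,auw,auz,dei,dew,diu,diw,dkl,dwz,ikz,iuz] rk=33  ker:del,deu,dez,dks,dls,dlw,dlz,dsu,dsw,dsz,duw,duz,eil,eiu,elz,euw,ilw,iuw,iwz,kls,klu,klw,klz,ksw,kuw,kwz,luw,lwz,suz,uwz
∂3: piv[adel,adks,adls,adsu,adsz,aduz,aelz,aeuw,aksw,akuw,aluw,asuz,deiu,delz,deuw,diuw,dkls,iuwz,kluw,klwz] rk=20  ker:dsuz
rk∂_2=33

rank∂_2=33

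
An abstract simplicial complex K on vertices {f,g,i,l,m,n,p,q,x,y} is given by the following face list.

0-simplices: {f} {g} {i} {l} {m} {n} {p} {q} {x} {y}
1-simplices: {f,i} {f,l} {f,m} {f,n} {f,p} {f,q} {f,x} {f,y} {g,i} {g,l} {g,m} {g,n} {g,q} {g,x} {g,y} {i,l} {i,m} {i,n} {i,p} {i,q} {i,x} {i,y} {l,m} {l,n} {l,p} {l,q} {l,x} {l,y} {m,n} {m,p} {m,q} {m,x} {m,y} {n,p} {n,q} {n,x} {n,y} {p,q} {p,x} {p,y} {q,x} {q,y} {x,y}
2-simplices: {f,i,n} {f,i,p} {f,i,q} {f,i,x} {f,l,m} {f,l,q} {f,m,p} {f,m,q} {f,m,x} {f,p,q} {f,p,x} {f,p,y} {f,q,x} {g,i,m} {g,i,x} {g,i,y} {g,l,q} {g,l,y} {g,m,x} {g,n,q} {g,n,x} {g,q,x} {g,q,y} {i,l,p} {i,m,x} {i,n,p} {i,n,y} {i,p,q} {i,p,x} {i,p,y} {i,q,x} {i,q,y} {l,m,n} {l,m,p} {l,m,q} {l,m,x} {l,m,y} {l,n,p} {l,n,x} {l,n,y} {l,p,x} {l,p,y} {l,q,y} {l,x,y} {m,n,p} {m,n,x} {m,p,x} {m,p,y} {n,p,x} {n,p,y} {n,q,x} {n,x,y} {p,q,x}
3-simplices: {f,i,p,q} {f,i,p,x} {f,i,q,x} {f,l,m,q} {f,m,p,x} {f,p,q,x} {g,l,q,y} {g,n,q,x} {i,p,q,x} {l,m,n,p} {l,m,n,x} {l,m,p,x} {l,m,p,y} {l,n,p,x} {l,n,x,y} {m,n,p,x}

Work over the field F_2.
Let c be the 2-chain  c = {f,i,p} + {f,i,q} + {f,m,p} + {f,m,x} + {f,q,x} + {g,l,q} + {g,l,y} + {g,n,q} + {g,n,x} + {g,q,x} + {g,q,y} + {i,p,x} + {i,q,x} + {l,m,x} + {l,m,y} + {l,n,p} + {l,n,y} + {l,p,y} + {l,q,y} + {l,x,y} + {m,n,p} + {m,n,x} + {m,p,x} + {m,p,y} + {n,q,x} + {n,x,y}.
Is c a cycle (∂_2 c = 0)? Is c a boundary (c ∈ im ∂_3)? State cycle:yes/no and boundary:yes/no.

n_0=10 n_1=43 n_2=53 n_3=16  [Z2]
∂1: piv[fi,fl,fm,fn,fp,fq,fx,fy,gi] rk=9  ker:gl,gm,gn,gq,gx,gy,il,im,in,ip,iq,ix,iy,lm,ln,lp,lq,lx,ly,mn,mp,mq,mx,my,np,nq,nx,ny,pq,px,py,qx,qy,xy
∂2: piv[fin,fip,fiq,fix,flm,flq,fmp,fmq,fmx,fpq,fpx,fpy,fqx,gim,gix,giy,glq,gly,gmx,gnq,gnx,gqx,gqy,ilp,inp,iny,ipy,lmn,lmp,lmx,lmy,lnp,lnx,lxy] rk=34  ker:imx,ipq,ipx,iqx,iqy,lmq,lny,lpx,lpy,lqy,mnp,mnx,mpx,mpy,npx,npy,nqx,nxy,pqx
∂3: piv[fipq,fipx,fiqx,flmq,fmpx,fpqx,glqy,gnqx,lmnp,lmnx,lmpx,lmpy,lnpx,lnxy] rk=14  ker:ipqx,mnpx
∂2c = 0
c vs im∂3: reduces to 0 ⇒ boundary

cycle:yes boundary:yes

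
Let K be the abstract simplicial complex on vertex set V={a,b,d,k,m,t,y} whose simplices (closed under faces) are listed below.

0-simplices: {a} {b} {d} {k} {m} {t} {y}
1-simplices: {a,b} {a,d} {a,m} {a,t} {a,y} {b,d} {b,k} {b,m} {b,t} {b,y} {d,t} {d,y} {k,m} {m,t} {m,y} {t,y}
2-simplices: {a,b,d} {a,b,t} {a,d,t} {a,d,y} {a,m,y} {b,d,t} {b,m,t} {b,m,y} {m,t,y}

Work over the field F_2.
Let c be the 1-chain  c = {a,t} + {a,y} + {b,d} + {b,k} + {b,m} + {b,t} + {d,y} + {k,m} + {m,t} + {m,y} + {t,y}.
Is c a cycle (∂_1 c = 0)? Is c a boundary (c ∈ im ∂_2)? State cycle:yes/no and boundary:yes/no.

cycle:yes boundary:no

n_0=7 n_1=16 n_2=9  [Z2]
∂1: piv[ab,ad,am,at,ay,bk] rk=6  ker:bd,bm,bt,by,dt,dy,km,mt,my,ty
∂2: piv[abd,abt,adt,ady,amy,bmt,bmy,mty] rk=8  ker:bdt
∂1c = 0
c vs im∂2: residual ≠ 0 ⇒ not boundary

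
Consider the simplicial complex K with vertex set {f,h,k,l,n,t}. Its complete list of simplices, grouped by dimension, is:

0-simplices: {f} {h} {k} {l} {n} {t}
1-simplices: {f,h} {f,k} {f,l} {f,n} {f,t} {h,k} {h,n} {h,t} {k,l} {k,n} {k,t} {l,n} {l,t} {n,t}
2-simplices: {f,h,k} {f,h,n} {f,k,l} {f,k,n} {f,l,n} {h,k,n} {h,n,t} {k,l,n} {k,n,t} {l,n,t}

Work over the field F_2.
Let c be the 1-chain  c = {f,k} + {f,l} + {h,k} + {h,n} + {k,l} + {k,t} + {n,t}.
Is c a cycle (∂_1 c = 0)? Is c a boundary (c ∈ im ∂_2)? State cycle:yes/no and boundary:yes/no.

cycle:yes boundary:yes

n_0=6 n_1=14 n_2=10  [Z2]
∂1: piv[fh,fk,fl,fn,ft] rk=5  ker:hk,hn,ht,kl,kn,kt,ln,lt,nt
∂2: piv[fhk,fhn,fkl,fkn,fln,hnt,knt,lnt] rk=8  ker:hkn,kln
∂1c = 0
c vs im∂2: reduces to 0 ⇒ boundary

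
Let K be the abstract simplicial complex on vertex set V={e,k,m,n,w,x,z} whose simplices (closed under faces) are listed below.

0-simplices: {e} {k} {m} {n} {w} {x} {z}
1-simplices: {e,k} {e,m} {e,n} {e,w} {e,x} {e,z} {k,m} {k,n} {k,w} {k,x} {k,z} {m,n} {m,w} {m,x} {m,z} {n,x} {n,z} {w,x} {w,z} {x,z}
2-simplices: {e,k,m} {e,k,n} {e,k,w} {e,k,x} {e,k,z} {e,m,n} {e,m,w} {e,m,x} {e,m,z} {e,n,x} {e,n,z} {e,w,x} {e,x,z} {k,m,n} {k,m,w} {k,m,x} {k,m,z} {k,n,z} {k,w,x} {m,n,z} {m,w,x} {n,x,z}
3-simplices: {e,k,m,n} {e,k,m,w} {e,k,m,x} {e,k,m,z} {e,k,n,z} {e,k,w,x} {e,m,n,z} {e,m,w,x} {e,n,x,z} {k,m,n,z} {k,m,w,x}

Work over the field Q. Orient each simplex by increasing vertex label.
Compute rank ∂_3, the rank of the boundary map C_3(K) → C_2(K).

n_0=7 n_1=20 n_2=22 n_3=11  [Q]
∂1: piv[ek,em,en,ew,ex,ez] rk=6  ker:km,kn,kw,kx,kz,mn,mw,mx,mz,nx,nz,wx,wz,xz
∂2: piv[ekm,ekn,ekw,ekx,ekz,emn,emw,emx,emz,enx,enz,ewx,exz] rk=13  ker:kmn,kmw,kmx,kmz,knz,kwx,mnz,mwx,nxz
∂3: piv[ekmn,ekmw,ekmx,ekmz,eknz,ekwx,emnz,emwx,enxz] rk=9  ker:kmnz,kmwx
rk∂_3=9

rank∂_3=9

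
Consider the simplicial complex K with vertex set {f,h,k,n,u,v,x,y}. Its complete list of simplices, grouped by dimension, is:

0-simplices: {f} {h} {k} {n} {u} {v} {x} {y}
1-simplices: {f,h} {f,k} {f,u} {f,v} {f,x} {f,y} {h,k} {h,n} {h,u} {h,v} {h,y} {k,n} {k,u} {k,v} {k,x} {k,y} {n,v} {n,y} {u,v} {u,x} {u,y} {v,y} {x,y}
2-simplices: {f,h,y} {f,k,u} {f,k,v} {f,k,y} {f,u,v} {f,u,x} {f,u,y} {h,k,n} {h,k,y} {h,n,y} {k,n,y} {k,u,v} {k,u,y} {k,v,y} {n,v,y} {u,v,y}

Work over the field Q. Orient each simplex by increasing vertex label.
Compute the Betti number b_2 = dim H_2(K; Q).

n_0=8 n_1=23 n_2=16  [Q]
∂1: piv[fh,fk,fu,fv,fx,fy,hn] rk=7  ker:hk,hu,hv,hy,kn,ku,kv,kx,ky,nv,ny,uv,ux,uy,vy,xy
∂2: piv[fhy,fku,fkv,fky,fuv,fux,fuy,hkn,hky,hny,kvy,nvy] rk=12  ker:kny,kuv,kuy,uvy
b_2=(16−12)−0=4

b_2=4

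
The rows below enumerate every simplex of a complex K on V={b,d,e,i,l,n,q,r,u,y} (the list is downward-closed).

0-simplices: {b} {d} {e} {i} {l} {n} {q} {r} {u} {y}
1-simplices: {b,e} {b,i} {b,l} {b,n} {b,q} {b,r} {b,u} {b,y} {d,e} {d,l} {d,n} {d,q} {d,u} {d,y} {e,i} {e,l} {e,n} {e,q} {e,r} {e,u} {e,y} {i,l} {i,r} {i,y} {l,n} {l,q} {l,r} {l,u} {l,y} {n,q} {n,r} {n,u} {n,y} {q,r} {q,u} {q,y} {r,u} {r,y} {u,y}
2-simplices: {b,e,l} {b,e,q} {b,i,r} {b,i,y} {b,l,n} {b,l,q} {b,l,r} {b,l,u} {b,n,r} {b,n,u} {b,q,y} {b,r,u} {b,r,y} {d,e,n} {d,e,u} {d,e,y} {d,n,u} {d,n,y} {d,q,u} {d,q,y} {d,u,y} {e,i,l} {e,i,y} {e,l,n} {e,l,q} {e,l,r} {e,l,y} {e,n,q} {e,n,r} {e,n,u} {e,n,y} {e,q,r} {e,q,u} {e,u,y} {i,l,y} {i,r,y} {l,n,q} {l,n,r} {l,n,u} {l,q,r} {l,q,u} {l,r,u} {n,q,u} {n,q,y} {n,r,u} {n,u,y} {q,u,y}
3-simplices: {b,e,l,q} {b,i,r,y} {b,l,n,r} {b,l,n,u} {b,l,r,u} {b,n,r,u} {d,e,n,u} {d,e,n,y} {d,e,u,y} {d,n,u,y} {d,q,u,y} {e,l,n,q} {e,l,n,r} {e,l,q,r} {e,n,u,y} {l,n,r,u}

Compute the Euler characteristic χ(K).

n_0=10 n_1=39 n_2=47 n_3=16
χ=+10−39+47−16=2

χ(K)=2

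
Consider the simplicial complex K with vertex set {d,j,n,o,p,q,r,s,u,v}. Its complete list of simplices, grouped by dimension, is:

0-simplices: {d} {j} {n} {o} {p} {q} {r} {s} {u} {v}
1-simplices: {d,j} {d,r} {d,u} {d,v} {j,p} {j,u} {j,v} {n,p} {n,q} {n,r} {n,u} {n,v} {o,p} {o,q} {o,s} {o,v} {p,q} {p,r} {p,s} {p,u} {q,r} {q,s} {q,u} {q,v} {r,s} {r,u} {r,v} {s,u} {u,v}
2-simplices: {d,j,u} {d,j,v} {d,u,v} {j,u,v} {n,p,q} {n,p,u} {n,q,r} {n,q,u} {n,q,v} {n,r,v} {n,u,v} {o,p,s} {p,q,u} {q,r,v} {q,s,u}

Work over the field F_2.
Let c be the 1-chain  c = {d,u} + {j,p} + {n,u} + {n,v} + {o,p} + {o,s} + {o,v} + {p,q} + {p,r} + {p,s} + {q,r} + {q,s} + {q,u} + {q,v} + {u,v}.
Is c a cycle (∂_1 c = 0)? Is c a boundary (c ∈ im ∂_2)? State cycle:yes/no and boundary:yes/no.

cycle:no boundary:no

n_0=10 n_1=29 n_2=15  [Z2]
∂1: piv[dj,dr,du,dv,jp,np,nq,op,os] rk=9  ker:ju,jv,nr,nu,nv,oq,ov,pq,pr,ps,pu,qr,qs,qu,qv,rs,ru,rv,su,uv
∂2: piv[dju,djv,duv,npq,npu,nqr,nqu,nqv,nrv,nuv,ops,qsu] rk=12  ker:juv,pqu,qrv
∂1c = {d} + {j} + {o} + {p} + {q} + {s}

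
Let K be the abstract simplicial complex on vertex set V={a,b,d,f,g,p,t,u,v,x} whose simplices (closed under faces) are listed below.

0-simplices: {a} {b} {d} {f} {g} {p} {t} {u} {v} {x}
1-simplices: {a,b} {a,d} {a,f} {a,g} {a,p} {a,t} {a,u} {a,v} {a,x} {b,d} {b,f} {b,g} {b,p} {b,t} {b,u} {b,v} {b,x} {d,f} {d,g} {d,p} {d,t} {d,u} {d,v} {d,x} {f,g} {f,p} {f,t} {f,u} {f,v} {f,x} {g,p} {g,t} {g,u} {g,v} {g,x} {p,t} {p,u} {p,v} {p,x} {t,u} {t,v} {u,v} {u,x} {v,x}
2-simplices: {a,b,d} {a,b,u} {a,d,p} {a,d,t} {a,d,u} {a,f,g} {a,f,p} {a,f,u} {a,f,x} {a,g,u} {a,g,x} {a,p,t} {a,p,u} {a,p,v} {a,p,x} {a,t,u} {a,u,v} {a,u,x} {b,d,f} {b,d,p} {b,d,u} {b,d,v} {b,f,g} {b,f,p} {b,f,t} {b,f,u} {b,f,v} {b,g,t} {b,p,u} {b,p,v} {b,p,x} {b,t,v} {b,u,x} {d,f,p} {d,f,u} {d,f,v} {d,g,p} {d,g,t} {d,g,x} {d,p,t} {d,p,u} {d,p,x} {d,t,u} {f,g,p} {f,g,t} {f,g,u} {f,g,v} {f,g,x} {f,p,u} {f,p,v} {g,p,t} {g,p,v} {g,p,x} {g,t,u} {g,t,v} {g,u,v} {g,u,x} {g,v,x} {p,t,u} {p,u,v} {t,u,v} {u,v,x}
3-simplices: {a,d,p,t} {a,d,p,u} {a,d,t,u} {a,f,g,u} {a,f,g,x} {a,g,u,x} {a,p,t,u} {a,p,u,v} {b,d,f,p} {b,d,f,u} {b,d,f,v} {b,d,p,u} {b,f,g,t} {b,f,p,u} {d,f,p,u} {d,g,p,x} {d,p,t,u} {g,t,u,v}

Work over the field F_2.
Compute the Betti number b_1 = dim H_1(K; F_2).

n_0=10 n_1=44 n_2=62 n_3=18  [Z2]
∂1: piv[ab,ad,af,ag,ap,at,au,av,ax] rk=9  ker:bd,bf,bg,bp,bt,bu,bv,bx,df,dg,dp,dt,du,dv,dx,fg,fp,ft,fu,fv,fx,gp,gt,gu,gv,gx,pt,pu,pv,px,tu,tv,uv,ux,vx
∂2: piv[abd,abu,adp,adt,adu,afg,afp,afu,afx,agu,agx,apt,apu,apv,apx,atu,auv,aux,bdf,bdp,bdv,bfg,bfp,bft,bfv,bgt,bpv,bpx,btv,dgp,dgt,dgx,dpx,fgv,gvx] rk=35  ker:bdu,bfu,bpu,bux,dfp,dfu,dfv,dpt,dpu,dtu,fgp,fgt,fgu,fgx,fpu,fpv,gpt,gpv,gpx,gtu,gtv,guv,gux,ptu,puv,tuv,uvx
∂3: piv[adpt,adpu,adtu,afgu,afgx,agux,aptu,apuv,bdfp,bdfu,bdfv,bdpu,bfgt,bfpu,dgpx,gtuv] rk=16  ker:dfpu,dptu
b_1=(44−9)−35=0

b_1=0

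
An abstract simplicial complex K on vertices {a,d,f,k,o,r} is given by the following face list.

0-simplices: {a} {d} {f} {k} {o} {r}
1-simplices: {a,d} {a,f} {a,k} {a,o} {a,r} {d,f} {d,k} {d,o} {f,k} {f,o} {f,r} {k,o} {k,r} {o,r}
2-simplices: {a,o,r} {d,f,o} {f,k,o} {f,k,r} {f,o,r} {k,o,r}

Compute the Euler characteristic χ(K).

χ(K)=-2

n_0=6 n_1=14 n_2=6
χ=+6−14+6=-2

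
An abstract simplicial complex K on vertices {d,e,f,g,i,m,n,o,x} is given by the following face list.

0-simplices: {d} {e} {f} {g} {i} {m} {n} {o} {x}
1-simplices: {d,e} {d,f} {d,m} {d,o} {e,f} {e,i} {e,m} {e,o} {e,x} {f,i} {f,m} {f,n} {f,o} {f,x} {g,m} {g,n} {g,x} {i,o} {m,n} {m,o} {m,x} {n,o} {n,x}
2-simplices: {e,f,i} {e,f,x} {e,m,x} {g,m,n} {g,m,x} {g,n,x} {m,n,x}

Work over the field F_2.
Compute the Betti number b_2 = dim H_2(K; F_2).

b_2=1

n_0=9 n_1=23 n_2=7  [Z2]
∂1: piv[de,df,dm,do,ei,ex,fn,gm] rk=8  ker:ef,em,eo,fi,fm,fo,fx,gn,gx,io,mn,mo,mx,no,nx
∂2: piv[efi,efx,emx,gmn,gmx,gnx] rk=6  ker:mnx
b_2=(7−6)−0=1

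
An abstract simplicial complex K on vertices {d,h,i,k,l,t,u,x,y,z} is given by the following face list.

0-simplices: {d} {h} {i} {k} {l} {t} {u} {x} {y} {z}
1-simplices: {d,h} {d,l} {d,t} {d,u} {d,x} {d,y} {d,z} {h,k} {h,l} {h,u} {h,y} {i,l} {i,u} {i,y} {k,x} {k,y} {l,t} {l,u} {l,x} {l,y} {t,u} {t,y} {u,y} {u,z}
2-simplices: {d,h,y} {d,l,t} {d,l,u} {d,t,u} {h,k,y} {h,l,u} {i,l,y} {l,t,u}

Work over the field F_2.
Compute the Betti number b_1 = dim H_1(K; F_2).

b_1=8

n_0=10 n_1=24 n_2=8  [Z2]
∂1: piv[dh,dl,dt,du,dx,dy,dz,hk,il] rk=9  ker:hl,hu,hy,iu,iy,kx,ky,lt,lu,lx,ly,tu,ty,uy,uz
∂2: piv[dhy,dlt,dlu,dtu,hky,hlu,ily] rk=7  ker:ltu
b_1=(24−9)−7=8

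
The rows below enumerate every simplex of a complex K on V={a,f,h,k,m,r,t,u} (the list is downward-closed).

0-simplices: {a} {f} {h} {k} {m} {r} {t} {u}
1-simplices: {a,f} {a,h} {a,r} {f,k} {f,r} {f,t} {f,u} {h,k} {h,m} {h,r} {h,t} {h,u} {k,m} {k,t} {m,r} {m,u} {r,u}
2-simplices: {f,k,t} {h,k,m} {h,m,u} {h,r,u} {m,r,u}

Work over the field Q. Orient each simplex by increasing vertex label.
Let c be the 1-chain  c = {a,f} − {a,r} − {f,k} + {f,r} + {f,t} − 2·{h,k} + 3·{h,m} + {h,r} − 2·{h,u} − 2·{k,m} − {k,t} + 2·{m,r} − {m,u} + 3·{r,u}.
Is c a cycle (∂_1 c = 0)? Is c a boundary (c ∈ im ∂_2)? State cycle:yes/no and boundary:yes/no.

cycle:yes boundary:no

n_0=8 n_1=17 n_2=5  [Q]
∂1: piv[af,ah,ar,fk,ft,fu,hm] rk=7  ker:fr,hk,hr,ht,hu,km,kt,mr,mu,ru
∂2: piv[fkt,hkm,hmu,hru,mru] rk=5
∂1c = 0
c vs im∂2: residual ≠ 0 ⇒ not boundary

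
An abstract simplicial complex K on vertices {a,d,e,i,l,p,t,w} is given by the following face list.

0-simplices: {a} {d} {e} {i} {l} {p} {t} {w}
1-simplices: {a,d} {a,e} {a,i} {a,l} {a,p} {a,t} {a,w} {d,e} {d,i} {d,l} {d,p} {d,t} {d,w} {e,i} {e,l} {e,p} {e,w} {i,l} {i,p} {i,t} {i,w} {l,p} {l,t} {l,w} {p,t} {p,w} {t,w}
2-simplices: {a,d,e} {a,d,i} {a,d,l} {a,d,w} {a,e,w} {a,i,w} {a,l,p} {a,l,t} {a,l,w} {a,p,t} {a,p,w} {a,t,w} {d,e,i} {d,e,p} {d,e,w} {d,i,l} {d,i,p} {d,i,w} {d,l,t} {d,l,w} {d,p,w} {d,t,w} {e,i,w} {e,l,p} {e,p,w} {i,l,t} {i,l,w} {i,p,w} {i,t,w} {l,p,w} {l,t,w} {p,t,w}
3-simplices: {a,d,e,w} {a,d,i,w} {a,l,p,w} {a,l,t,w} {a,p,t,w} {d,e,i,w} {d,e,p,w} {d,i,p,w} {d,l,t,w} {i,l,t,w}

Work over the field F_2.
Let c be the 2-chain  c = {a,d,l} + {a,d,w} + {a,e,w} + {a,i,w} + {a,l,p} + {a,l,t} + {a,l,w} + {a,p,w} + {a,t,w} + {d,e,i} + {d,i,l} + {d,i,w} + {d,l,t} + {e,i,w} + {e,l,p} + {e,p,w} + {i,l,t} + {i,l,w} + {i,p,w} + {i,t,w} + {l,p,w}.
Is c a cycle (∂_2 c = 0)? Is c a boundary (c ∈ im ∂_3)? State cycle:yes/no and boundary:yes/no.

n_0=8 n_1=27 n_2=32 n_3=10  [Z2]
∂1: piv[ad,ae,ai,al,ap,at,aw] rk=7  ker:de,di,dl,dp,dt,dw,ei,el,ep,ew,il,ip,it,iw,lp,lt,lw,pt,pw,tw
∂2: piv[ade,adi,adl,adw,aew,aiw,alp,alt,alw,apt,apw,atw,dei,dep,dil,dip,dlt,dpw,elp,ilt] rk=20  ker:dew,diw,dlw,dtw,eiw,epw,ilw,ipw,itw,lpw,ltw,ptw
∂3: piv[adew,adiw,alpw,altw,aptw,deiw,depw,dipw,dltw,iltw] rk=10
∂2c = {a,e} + {a,i} + {d,e} + {d,i} + {d,l} + {d,t} + {e,l} + {e,w} + {i,l} + {i,p} + {l,p} + {l,t} + {l,w}

cycle:no boundary:no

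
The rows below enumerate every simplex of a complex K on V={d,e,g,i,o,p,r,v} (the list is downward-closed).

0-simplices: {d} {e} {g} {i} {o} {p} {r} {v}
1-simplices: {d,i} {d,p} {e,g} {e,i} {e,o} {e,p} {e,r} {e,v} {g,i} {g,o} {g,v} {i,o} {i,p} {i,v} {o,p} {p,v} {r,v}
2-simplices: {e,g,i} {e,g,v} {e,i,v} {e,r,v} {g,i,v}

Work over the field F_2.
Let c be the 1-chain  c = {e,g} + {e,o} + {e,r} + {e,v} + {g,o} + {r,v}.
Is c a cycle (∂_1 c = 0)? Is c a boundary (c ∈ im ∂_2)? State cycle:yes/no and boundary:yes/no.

n_0=8 n_1=17 n_2=5  [Z2]
∂1: piv[di,dp,eg,ei,eo,er,ev] rk=7  ker:ep,gi,go,gv,io,ip,iv,op,pv,rv
∂2: piv[egi,egv,eiv,erv] rk=4  ker:giv
∂1c = 0
c vs im∂2: residual ≠ 0 ⇒ not boundary

cycle:yes boundary:no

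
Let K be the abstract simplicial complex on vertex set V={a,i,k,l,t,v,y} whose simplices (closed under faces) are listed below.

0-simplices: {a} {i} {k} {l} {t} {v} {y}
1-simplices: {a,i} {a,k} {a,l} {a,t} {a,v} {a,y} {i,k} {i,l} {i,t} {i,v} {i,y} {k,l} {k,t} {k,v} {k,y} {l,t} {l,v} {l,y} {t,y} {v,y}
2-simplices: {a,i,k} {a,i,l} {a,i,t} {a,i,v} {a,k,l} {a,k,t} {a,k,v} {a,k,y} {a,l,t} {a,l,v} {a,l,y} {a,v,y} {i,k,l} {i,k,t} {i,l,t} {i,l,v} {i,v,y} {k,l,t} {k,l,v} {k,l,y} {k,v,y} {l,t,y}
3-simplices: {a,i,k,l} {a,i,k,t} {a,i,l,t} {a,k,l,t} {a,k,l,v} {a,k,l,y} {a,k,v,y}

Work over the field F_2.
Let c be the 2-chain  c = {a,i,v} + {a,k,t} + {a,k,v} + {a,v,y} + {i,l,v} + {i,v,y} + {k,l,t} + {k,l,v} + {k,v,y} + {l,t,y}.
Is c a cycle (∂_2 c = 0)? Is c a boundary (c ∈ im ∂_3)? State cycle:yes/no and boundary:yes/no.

cycle:no boundary:no

n_0=7 n_1=20 n_2=22 n_3=7  [Z2]
∂1: piv[ai,ak,al,at,av,ay] rk=6  ker:ik,il,it,iv,iy,kl,kt,kv,ky,lt,lv,ly,ty,vy
∂2: piv[aik,ail,ait,aiv,akl,akt,akv,aky,alt,alv,aly,avy,ivy,lty] rk=14  ker:ikl,ikt,ilt,ilv,klt,klv,kly,kvy
∂3: piv[aikl,aikt,ailt,aklt,aklv,akly,akvy] rk=7
∂2c = {a,i} + {a,t} + {a,v} + {a,y} + {i,l} + {i,v} + {i,y} + {k,v} + {k,y} + {l,y} + {t,y} + {v,y}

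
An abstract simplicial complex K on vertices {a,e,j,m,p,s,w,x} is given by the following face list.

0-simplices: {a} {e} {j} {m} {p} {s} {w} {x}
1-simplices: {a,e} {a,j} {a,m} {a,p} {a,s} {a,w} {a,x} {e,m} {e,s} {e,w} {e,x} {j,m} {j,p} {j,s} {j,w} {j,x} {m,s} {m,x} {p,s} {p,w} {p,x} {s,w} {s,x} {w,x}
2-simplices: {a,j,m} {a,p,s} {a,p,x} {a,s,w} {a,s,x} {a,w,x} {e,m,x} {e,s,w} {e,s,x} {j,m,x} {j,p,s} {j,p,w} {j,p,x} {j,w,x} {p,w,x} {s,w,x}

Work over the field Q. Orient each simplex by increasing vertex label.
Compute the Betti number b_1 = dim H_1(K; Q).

n_0=8 n_1=24 n_2=16  [Q]
∂1: piv[ae,aj,am,ap,as,aw,ax] rk=7  ker:em,es,ew,ex,jm,jp,js,jw,jx,ms,mx,ps,pw,px,sw,sx,wx
∂2: piv[ajm,aps,apx,asw,asx,awx,emx,esw,esx,jmx,jps,jpw,jpx,jwx] rk=14  ker:pwx,swx
b_1=(24−7)−14=3

b_1=3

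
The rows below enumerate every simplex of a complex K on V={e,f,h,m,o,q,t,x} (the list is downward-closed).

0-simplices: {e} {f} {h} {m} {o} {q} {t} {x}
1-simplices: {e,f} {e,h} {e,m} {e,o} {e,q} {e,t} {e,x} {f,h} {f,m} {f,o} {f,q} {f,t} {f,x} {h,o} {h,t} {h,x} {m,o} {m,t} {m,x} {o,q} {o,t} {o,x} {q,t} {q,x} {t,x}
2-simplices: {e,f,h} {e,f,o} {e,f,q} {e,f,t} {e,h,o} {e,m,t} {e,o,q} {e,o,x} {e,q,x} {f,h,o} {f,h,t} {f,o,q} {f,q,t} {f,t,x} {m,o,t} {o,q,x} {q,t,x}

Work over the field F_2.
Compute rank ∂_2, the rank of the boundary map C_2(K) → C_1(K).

n_0=8 n_1=25 n_2=17  [Z2]
∂1: piv[ef,eh,em,eo,eq,et,ex] rk=7  ker:fh,fm,fo,fq,ft,fx,ho,ht,hx,mo,mt,mx,oq,ot,ox,qt,qx,tx
∂2: piv[efh,efo,efq,eft,eho,emt,eoq,eox,eqx,fht,fqt,ftx,mot,qtx] rk=14  ker:fho,foq,oqx
rk∂_2=14

rank∂_2=14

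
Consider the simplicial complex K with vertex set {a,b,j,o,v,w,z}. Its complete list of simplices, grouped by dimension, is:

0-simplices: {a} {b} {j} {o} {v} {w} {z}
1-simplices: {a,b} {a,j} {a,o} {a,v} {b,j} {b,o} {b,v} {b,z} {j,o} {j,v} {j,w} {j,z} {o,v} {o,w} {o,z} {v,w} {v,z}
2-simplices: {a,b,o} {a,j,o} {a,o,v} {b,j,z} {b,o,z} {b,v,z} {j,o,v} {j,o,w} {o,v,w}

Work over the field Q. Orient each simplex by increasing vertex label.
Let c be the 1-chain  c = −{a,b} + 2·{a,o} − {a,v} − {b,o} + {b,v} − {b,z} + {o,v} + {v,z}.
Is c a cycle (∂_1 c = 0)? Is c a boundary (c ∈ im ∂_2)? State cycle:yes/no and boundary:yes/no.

cycle:yes boundary:yes

n_0=7 n_1=17 n_2=9  [Q]
∂1: piv[ab,aj,ao,av,bz,jw] rk=6  ker:bj,bo,bv,jo,jv,jz,ov,ow,oz,vw,vz
∂2: piv[abo,ajo,aov,bjz,boz,bvz,jov,jow,ovw] rk=9
∂1c = 0
c vs im∂2: reduces to 0 ⇒ boundary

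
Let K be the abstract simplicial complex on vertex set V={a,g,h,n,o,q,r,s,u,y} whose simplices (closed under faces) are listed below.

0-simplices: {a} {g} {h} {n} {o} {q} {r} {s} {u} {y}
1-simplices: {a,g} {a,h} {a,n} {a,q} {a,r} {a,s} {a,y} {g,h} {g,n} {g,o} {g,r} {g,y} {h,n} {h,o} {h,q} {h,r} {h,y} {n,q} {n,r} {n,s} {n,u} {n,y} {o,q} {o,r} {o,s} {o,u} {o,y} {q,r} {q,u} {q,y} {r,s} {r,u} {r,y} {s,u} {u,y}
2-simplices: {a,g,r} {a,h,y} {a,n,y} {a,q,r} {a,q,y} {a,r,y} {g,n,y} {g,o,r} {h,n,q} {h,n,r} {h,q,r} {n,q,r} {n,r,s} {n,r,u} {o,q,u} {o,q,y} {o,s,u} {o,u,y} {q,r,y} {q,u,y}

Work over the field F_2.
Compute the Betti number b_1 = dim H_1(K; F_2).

n_0=10 n_1=35 n_2=20  [Z2]
∂1: piv[ag,ah,an,aq,ar,as,ay,go,nu] rk=9  ker:gh,gn,gr,gy,hn,ho,hq,hr,hy,nq,nr,ns,ny,oq,or,os,ou,oy,qr,qu,qy,rs,ru,ry,su,uy
∂2: piv[agr,ahy,any,aqr,aqy,ary,gny,gor,hnq,hnr,hqr,nrs,nru,oqu,oqy,osu,ouy] rk=17  ker:nqr,qry,quy
b_1=(35−9)−17=9

b_1=9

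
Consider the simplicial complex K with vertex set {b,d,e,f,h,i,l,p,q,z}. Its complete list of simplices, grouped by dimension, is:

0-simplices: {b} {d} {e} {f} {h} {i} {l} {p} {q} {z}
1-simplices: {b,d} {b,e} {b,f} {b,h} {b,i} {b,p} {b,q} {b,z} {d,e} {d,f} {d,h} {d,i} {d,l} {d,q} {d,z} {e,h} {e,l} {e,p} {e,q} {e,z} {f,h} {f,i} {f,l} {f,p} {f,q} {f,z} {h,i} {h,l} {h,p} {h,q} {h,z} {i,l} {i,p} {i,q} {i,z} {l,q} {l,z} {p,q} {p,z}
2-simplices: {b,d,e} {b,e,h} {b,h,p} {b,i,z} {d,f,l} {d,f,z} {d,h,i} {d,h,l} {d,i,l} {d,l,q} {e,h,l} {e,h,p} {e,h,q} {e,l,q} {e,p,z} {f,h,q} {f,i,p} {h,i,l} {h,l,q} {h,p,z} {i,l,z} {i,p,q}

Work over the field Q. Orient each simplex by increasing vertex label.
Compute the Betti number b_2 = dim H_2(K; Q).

b_2=2

n_0=10 n_1=39 n_2=22  [Q]
∂1: piv[bd,be,bf,bh,bi,bp,bq,bz,dl] rk=9  ker:de,df,dh,di,dq,dz,eh,el,ep,eq,ez,fh,fi,fl,fp,fq,fz,hi,hl,hp,hq,hz,il,ip,iq,iz,lq,lz,pq,pz
∂2: piv[bde,beh,bhp,biz,dfl,dfz,dhi,dhl,dil,dlq,ehl,ehp,ehq,elq,epz,fhq,fip,hpz,ilz,ipq] rk=20  ker:hil,hlq
b_2=(22−20)−0=2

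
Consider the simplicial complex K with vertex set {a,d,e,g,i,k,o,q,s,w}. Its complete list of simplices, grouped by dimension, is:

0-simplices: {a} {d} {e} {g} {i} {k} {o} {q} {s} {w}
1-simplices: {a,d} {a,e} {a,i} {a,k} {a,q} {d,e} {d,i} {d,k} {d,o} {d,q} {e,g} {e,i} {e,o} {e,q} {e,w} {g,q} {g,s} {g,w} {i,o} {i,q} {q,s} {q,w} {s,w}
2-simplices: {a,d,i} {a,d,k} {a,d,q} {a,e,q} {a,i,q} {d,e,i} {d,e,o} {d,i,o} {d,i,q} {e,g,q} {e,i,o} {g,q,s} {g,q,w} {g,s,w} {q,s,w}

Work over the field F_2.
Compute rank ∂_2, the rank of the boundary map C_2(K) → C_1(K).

rank∂_2=12

n_0=10 n_1=23 n_2=15  [Z2]
∂1: piv[ad,ae,ai,ak,aq,do,eg,ew,gs] rk=9  ker:de,di,dk,dq,ei,eo,eq,gq,gw,io,iq,qs,qw,sw
∂2: piv[adi,adk,adq,aeq,aiq,dei,deo,dio,egq,gqs,gqw,gsw] rk=12  ker:diq,eio,qsw
rk∂_2=12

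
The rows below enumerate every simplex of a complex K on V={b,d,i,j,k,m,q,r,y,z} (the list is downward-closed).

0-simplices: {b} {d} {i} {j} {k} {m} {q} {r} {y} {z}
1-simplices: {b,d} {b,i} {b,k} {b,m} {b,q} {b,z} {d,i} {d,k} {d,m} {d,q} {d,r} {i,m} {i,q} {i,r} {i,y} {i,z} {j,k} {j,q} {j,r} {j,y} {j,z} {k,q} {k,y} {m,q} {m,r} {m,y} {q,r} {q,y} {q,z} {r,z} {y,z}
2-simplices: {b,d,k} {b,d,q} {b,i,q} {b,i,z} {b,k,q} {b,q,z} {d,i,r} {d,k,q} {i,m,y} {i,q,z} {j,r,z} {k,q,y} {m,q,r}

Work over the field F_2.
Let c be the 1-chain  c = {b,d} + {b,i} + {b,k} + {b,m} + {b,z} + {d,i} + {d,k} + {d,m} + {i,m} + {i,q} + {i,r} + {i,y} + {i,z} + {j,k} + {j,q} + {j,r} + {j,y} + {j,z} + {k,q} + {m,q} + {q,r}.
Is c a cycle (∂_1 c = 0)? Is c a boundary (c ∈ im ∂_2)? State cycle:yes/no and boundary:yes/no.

cycle:no boundary:no

n_0=10 n_1=31 n_2=13  [Z2]
∂1: piv[bd,bi,bk,bm,bq,bz,dr,iy,jk] rk=9  ker:di,dk,dm,dq,im,iq,ir,iz,jq,jr,jy,jz,kq,ky,mq,mr,my,qr,qy,qz,rz,yz
∂2: piv[bdk,bdq,biq,biz,bkq,bqz,dir,imy,jrz,kqy,mqr] rk=11  ker:dkq,iqz
∂1c = {b} + {i} + {j} + {q} + {r} + {z}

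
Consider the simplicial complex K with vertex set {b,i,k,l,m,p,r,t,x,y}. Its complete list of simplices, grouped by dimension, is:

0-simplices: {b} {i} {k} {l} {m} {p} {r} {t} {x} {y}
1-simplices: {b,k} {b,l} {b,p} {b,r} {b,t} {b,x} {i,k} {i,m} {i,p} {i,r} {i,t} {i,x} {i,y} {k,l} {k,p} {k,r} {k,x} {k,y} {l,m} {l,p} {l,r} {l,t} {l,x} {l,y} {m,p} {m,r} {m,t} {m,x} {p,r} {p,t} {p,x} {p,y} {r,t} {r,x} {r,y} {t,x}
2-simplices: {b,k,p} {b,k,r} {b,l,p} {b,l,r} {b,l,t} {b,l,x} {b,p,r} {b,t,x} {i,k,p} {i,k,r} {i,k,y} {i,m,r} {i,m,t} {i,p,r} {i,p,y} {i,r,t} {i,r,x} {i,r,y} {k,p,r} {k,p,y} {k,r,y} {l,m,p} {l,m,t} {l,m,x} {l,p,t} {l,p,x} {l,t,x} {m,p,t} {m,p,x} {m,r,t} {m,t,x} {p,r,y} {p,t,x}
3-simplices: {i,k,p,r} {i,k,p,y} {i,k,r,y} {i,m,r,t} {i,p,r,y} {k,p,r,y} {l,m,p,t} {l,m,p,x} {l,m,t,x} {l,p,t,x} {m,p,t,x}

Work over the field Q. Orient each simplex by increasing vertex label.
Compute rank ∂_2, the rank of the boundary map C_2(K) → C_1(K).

n_0=10 n_1=36 n_2=33 n_3=11  [Q]
∂1: piv[bk,bl,bp,br,bt,bx,ik,im,iy] rk=9  ker:ip,ir,it,ix,kl,kp,kr,kx,ky,lm,lp,lr,lt,lx,ly,mp,mr,mt,mx,pr,pt,px,py,rt,rx,ry,tx
∂2: piv[bkp,bkr,blp,blr,blt,blx,bpr,btx,ikp,ikr,iky,imr,imt,ipy,irt,irx,iry,lmp,lmt,lmx,lpt,lpx] rk=22  ker:ipr,kpr,kpy,kry,ltx,mpt,mpx,mrt,mtx,pry,ptx
∂3: piv[ikpr,ikpy,ikry,imrt,ipry,lmpt,lmpx,lmtx,lptx] rk=9  ker:kpry,mptx
rk∂_2=22

rank∂_2=22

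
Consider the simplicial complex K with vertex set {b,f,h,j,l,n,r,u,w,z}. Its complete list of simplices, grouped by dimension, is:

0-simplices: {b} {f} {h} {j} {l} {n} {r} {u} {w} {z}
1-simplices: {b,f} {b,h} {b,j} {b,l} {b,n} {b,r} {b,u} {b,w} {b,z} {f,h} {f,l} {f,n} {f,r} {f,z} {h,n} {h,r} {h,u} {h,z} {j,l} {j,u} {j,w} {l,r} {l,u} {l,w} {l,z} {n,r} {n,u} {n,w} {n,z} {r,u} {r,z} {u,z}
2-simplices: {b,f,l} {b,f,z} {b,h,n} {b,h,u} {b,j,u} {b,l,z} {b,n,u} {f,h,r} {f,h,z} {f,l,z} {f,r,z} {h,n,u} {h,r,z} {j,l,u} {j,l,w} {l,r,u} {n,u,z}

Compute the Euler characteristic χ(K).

n_0=10 n_1=32 n_2=17
χ=+10−32+17=-5

χ(K)=-5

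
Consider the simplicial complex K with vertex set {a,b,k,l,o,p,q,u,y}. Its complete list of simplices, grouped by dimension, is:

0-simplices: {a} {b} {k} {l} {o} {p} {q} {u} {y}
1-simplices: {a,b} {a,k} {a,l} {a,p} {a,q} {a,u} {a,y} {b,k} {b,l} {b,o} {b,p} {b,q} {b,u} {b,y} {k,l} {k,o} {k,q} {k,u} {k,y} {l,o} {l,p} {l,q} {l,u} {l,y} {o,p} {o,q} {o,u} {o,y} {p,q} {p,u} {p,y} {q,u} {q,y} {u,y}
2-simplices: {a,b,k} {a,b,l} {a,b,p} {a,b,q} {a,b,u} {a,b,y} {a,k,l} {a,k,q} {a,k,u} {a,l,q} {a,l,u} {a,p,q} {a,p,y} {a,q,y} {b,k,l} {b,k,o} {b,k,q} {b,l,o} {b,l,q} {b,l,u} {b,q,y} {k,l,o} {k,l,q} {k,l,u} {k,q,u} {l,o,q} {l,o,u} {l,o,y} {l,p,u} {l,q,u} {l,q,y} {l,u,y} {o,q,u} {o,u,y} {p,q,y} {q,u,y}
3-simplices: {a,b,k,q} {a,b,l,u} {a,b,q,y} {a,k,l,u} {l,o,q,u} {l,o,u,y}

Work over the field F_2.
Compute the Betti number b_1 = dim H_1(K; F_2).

b_1=3

n_0=9 n_1=34 n_2=36 n_3=6  [Z2]
∂1: piv[ab,ak,al,ap,aq,au,ay,bo] rk=8  ker:bk,bl,bp,bq,bu,by,kl,ko,kq,ku,ky,lo,lp,lq,lu,ly,op,oq,ou,oy,pq,pu,py,qu,qy,uy
∂2: piv[abk,abl,abp,abq,abu,aby,akl,akq,aku,alq,alu,apq,apy,aqy,bko,blo,kqu,loq,lou,loy,lpu,lqy,luy] rk=23  ker:bkl,bkq,blq,blu,bqy,klo,klq,klu,lqu,oqu,ouy,pqy,quy
∂3: piv[abkq,ablu,abqy,aklu,loqu,louy] rk=6
b_1=(34−8)−23=3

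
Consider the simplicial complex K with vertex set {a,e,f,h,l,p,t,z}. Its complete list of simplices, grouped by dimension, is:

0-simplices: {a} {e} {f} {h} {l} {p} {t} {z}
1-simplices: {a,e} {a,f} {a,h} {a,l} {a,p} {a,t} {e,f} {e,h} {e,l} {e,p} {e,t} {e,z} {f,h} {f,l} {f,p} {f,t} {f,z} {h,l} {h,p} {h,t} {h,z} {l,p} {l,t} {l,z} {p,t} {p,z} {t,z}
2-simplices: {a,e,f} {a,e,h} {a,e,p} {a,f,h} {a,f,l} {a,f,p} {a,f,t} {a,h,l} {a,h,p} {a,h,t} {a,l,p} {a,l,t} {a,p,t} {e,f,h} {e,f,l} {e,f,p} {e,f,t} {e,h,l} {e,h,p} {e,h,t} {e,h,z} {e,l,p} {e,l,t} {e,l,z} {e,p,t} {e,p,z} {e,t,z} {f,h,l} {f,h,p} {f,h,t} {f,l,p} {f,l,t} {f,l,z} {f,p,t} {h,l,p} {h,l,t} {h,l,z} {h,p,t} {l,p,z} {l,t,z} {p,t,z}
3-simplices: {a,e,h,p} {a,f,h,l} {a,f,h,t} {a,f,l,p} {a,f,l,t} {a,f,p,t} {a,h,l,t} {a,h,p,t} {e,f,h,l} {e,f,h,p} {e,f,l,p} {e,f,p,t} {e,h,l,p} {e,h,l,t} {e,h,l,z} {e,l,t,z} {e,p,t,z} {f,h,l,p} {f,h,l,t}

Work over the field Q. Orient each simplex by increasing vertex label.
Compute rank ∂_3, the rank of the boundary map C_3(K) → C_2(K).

rank∂_3=17

n_0=8 n_1=27 n_2=41 n_3=19  [Q]
∂1: piv[ae,af,ah,al,ap,at,ez] rk=7  ker:ef,eh,el,ep,et,fh,fl,fp,ft,fz,hl,hp,ht,hz,lp,lt,lz,pt,pz,tz
∂2: piv[aef,aeh,aep,afh,afl,afp,aft,ahl,ahp,aht,alp,alt,apt,efl,eft,ehz,elz,epz,etz,flz] rk=20  ker:efh,efp,ehl,ehp,eht,elp,elt,ept,fhl,fhp,fht,flp,flt,fpt,hlp,hlt,hlz,hpt,lpz,ltz,ptz
∂3: piv[aehp,afhl,afht,aflp,aflt,afpt,ahlt,ahpt,efhl,efhp,eflp,efpt,ehlp,ehlt,ehlz,eltz,eptz] rk=17  ker:fhlp,fhlt
rk∂_3=17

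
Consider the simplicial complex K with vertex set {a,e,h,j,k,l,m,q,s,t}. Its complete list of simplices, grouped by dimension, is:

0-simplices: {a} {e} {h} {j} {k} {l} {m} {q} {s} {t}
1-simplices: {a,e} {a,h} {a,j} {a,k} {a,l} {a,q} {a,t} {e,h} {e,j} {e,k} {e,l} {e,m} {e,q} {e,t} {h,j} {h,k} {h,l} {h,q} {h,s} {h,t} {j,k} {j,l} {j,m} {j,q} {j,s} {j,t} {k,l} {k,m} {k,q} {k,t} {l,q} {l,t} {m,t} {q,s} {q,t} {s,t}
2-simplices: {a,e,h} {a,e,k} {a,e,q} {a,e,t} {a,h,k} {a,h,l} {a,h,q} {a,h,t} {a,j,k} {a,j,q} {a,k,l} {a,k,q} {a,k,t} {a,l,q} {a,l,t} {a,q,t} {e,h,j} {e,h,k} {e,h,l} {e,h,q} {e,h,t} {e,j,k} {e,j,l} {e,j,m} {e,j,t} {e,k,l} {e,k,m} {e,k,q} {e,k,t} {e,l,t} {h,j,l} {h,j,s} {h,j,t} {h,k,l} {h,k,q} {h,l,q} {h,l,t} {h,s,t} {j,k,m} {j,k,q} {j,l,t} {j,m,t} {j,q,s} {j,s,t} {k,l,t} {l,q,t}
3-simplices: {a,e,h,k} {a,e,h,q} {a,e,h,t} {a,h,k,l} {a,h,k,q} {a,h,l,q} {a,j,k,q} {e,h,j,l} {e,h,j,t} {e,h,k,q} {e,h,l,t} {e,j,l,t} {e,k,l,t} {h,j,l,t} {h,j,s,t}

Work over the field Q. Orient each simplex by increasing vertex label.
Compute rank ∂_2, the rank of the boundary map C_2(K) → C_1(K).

n_0=10 n_1=36 n_2=46 n_3=15  [Q]
∂1: piv[ae,ah,aj,ak,al,aq,at,em,hs] rk=9  ker:eh,ej,ek,el,eq,et,hj,hk,hl,hq,ht,jk,jl,jm,jq,js,jt,kl,km,kq,kt,lq,lt,mt,qs,qt,st
∂2: piv[aeh,aek,aeq,aet,ahk,ahl,ahq,aht,ajk,ajq,akl,akq,akt,alq,alt,aqt,ehj,ehl,ejk,ejl,ejm,ejt,ekm,hjs,hst,jmt,jqs] rk=27  ker:ehk,ehq,eht,ekl,ekq,ekt,elt,hjl,hjt,hkl,hkq,hlq,hlt,jkm,jkq,jlt,jst,klt,lqt
∂3: piv[aehk,aehq,aeht,ahkl,ahkq,ahlq,ajkq,ehjl,ehjt,ehkq,ehlt,ejlt,eklt,hjst] rk=14  ker:hjlt
rk∂_2=27

rank∂_2=27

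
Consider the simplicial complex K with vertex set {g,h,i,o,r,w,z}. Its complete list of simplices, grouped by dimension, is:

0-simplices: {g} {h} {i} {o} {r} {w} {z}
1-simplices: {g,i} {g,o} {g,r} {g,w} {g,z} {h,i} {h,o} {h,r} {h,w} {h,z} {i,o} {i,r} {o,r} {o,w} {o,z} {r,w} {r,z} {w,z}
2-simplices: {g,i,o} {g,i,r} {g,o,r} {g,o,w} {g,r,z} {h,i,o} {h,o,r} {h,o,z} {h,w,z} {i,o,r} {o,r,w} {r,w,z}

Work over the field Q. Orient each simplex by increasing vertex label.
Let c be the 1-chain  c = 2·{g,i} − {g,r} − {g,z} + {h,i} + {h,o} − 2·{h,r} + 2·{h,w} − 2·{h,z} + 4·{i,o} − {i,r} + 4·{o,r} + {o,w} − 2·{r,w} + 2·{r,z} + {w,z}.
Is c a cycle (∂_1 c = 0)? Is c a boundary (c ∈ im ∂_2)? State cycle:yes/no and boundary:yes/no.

cycle:yes boundary:yes

n_0=7 n_1=18 n_2=12  [Q]
∂1: piv[gi,go,gr,gw,gz,hi] rk=6  ker:ho,hr,hw,hz,io,ir,or,ow,oz,rw,rz,wz
∂2: piv[gio,gir,gor,gow,grz,hio,hor,hoz,hwz,orw,rwz] rk=11  ker:ior
∂1c = 0
c vs im∂2: reduces to 0 ⇒ boundary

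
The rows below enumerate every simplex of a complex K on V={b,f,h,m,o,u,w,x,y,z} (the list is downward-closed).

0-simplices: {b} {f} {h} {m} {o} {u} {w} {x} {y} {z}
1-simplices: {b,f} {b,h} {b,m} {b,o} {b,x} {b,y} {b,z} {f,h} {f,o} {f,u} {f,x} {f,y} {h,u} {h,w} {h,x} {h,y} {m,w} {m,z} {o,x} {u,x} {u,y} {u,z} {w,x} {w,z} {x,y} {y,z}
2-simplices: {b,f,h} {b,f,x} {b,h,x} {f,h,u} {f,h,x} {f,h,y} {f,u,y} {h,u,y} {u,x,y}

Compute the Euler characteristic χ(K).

χ(K)=-7

n_0=10 n_1=26 n_2=9
χ=+10−26+9=-7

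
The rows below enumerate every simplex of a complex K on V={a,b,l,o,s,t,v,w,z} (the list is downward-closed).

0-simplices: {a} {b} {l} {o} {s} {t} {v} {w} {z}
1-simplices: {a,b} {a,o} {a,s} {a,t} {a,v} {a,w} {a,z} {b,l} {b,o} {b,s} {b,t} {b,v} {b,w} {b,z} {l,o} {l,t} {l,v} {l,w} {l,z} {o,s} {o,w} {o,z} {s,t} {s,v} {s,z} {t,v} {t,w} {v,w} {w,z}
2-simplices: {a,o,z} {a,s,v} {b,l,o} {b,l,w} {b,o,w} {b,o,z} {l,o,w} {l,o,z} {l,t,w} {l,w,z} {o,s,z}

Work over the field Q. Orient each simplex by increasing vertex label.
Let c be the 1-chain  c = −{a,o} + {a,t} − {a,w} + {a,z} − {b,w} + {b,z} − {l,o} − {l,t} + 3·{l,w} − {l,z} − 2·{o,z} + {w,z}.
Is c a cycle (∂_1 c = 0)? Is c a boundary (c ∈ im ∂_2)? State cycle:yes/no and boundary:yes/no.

cycle:yes boundary:no

n_0=9 n_1=29 n_2=11  [Q]
∂1: piv[ab,ao,as,at,av,aw,az,bl] rk=8  ker:bo,bs,bt,bv,bw,bz,lo,lt,lv,lw,lz,os,ow,oz,st,sv,sz,tv,tw,vw,wz
∂2: piv[aoz,asv,blo,blw,bow,boz,loz,ltw,lwz,osz] rk=10  ker:low
∂1c = 0
c vs im∂2: residual ≠ 0 ⇒ not boundary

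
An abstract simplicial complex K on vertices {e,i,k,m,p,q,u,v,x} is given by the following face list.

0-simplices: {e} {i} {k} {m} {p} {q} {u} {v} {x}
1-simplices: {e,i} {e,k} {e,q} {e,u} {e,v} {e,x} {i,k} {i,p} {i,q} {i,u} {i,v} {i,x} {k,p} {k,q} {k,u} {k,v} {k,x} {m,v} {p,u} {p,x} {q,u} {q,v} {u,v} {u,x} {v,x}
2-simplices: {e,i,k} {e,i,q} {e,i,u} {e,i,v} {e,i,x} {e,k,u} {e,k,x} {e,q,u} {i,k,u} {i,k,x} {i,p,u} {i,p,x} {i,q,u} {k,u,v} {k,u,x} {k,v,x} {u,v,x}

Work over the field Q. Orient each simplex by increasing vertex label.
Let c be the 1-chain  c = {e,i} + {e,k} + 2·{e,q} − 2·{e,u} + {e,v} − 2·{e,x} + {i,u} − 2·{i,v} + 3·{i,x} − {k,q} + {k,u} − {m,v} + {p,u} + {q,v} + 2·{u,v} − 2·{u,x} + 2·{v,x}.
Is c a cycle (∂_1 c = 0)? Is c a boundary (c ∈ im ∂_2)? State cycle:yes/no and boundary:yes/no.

cycle:no boundary:no

n_0=9 n_1=25 n_2=17  [Q]
∂1: piv[ei,ek,eq,eu,ev,ex,ip,mv] rk=8  ker:ik,iq,iu,iv,ix,kp,kq,ku,kv,kx,pu,px,qu,qv,uv,ux,vx
∂2: piv[eik,eiq,eiu,eiv,eix,eku,ekx,equ,ipu,ipx,kuv,kux,kvx] rk=13  ker:iku,ikx,iqu,uvx
∂1c = −{e} − {i} + {k} + {m} − {p} + {u} − {v} + {x}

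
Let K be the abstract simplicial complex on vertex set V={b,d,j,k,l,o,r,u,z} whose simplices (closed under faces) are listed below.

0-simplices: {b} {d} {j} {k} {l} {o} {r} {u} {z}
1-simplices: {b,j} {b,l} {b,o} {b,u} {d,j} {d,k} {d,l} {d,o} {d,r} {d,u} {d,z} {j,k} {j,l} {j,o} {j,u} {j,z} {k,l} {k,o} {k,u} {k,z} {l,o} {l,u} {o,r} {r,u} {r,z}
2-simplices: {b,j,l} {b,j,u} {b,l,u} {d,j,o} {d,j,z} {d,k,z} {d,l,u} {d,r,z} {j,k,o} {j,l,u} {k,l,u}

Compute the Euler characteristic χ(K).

χ(K)=-5

n_0=9 n_1=25 n_2=11
χ=+9−25+11=-5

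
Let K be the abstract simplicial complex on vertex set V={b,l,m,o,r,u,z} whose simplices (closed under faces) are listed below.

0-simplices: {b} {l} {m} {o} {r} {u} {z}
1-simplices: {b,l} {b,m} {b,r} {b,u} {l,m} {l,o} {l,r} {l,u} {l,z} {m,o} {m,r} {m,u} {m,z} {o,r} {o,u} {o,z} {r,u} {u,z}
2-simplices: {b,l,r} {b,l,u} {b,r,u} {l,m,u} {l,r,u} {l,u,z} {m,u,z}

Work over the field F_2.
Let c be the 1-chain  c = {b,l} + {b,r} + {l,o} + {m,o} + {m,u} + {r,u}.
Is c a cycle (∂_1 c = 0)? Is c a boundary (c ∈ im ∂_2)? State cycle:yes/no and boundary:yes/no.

n_0=7 n_1=18 n_2=7  [Z2]
∂1: piv[bl,bm,br,bu,lo,lz] rk=6  ker:lm,lr,lu,mo,mr,mu,mz,or,ou,oz,ru,uz
∂2: piv[blr,blu,bru,lmu,luz,muz] rk=6  ker:lru
∂1c = 0
c vs im∂2: residual ≠ 0 ⇒ not boundary

cycle:yes boundary:no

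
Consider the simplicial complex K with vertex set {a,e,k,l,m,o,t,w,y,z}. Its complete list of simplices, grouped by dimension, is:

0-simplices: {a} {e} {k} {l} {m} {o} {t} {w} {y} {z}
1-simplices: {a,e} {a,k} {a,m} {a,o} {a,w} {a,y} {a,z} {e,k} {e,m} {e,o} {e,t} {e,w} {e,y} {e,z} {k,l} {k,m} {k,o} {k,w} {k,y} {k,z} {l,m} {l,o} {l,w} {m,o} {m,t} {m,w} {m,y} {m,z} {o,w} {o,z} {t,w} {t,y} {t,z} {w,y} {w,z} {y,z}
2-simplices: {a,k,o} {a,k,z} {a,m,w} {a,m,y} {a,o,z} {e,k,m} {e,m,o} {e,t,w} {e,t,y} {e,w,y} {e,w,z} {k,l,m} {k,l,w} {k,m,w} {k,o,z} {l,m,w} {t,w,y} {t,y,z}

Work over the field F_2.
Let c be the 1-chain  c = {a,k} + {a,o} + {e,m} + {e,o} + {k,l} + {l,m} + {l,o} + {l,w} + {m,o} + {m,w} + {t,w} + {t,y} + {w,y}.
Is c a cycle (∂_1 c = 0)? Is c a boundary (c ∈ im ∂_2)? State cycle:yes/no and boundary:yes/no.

n_0=10 n_1=36 n_2=18  [Z2]
∂1: piv[ae,ak,am,ao,aw,ay,az,et,kl] rk=9  ker:ek,em,eo,ew,ey,ez,km,ko,kw,ky,kz,lm,lo,lw,mo,mt,mw,my,mz,ow,oz,tw,ty,tz,wy,wz,yz
∂2: piv[ako,akz,amw,amy,aoz,ekm,emo,etw,ety,ewy,ewz,klm,klw,kmw,tyz] rk=15  ker:koz,lmw,twy
∂1c = 0
c vs im∂2: residual ≠ 0 ⇒ not boundary

cycle:yes boundary:no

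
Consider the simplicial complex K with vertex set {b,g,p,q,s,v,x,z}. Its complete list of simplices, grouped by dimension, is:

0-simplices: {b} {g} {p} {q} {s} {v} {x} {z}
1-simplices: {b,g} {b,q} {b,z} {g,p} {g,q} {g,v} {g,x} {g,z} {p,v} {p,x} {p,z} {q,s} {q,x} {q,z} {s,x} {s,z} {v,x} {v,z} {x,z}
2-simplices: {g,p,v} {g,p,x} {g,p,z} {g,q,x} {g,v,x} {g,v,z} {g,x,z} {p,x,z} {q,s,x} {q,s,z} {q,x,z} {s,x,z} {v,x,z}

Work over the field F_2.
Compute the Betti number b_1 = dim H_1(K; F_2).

b_1=2

n_0=8 n_1=19 n_2=13  [Z2]
∂1: piv[bg,bq,bz,gp,gv,gx,qs] rk=7  ker:gq,gz,pv,px,pz,qx,qz,sx,sz,vx,vz,xz
∂2: piv[gpv,gpx,gpz,gqx,gvx,gvz,gxz,qsx,qsz,qxz] rk=10  ker:pxz,sxz,vxz
b_1=(19−7)−10=2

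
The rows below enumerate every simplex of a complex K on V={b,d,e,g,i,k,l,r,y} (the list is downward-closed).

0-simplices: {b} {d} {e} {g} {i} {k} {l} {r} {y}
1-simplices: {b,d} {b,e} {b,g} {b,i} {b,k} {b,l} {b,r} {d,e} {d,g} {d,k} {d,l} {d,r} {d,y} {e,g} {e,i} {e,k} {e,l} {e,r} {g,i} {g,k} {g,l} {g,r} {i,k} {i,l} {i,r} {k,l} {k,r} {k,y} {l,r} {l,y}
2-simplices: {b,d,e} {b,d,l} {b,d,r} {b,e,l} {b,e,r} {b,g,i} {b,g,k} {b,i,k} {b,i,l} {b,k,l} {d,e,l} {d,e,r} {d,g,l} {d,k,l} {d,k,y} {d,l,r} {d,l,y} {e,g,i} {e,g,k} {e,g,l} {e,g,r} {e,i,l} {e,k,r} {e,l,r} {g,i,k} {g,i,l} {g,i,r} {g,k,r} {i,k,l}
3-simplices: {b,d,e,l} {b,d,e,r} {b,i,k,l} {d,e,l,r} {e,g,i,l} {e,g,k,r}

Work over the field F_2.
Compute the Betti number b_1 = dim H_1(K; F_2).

n_0=9 n_1=30 n_2=29 n_3=6  [Z2]
∂1: piv[bd,be,bg,bi,bk,bl,br,dy] rk=8  ker:de,dg,dk,dl,dr,eg,ei,ek,el,er,gi,gk,gl,gr,ik,il,ir,kl,kr,ky,lr,ly
∂2: piv[bde,bdl,bdr,bel,ber,bgi,bgk,bik,bil,bkl,dgl,dkl,dky,dlr,dly,egi,egk,egl,egr,eil,ekr,gir] rk=22  ker:del,der,elr,gik,gil,gkr,ikl
∂3: piv[bdel,bder,bikl,delr,egil,egkr] rk=6
b_1=(30−8)−22=0

b_1=0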